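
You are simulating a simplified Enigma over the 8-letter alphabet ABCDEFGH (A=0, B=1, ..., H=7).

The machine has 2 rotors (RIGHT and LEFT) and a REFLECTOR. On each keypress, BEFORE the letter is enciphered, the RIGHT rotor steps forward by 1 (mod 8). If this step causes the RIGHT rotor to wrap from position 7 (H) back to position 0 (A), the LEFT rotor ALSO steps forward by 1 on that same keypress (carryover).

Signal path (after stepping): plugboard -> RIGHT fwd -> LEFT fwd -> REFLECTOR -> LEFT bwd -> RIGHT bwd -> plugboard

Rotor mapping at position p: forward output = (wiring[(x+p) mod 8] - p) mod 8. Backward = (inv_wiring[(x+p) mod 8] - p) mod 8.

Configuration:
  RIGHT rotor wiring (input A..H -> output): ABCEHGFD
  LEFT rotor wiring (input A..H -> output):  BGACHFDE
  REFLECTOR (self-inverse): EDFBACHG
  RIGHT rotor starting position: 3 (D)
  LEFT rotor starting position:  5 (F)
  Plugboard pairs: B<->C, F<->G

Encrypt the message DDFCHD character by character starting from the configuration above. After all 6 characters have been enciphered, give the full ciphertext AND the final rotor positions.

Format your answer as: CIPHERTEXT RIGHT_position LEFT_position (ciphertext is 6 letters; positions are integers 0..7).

Char 1 ('D'): step: R->4, L=5; D->plug->D->R->H->L->C->refl->F->L'->G->R'->G->plug->F
Char 2 ('D'): step: R->5, L=5; D->plug->D->R->D->L->E->refl->A->L'->A->R'->B->plug->C
Char 3 ('F'): step: R->6, L=5; F->plug->G->R->B->L->G->refl->H->L'->C->R'->C->plug->B
Char 4 ('C'): step: R->7, L=5; C->plug->B->R->B->L->G->refl->H->L'->C->R'->C->plug->B
Char 5 ('H'): step: R->0, L->6 (L advanced); H->plug->H->R->D->L->A->refl->E->L'->F->R'->G->plug->F
Char 6 ('D'): step: R->1, L=6; D->plug->D->R->G->L->B->refl->D->L'->C->R'->G->plug->F
Final: ciphertext=FCBBFF, RIGHT=1, LEFT=6

Answer: FCBBFF 1 6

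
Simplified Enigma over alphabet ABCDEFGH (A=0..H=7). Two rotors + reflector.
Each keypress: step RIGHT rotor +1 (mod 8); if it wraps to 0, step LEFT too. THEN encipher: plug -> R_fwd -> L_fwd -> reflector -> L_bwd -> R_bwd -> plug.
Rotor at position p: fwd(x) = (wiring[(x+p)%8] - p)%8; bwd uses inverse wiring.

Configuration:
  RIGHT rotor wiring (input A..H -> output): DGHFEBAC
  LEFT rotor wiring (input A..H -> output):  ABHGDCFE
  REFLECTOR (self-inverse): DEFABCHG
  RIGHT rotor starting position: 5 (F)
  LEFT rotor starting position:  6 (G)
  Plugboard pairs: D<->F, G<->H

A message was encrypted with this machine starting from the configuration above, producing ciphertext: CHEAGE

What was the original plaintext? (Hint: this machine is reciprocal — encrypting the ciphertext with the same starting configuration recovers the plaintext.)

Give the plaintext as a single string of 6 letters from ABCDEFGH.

Answer: GECHFG

Derivation:
Char 1 ('C'): step: R->6, L=6; C->plug->C->R->F->L->A->refl->D->L'->D->R'->H->plug->G
Char 2 ('H'): step: R->7, L=6; H->plug->G->R->C->L->C->refl->F->L'->G->R'->E->plug->E
Char 3 ('E'): step: R->0, L->7 (L advanced); E->plug->E->R->E->L->H->refl->G->L'->H->R'->C->plug->C
Char 4 ('A'): step: R->1, L=7; A->plug->A->R->F->L->E->refl->B->L'->B->R'->G->plug->H
Char 5 ('G'): step: R->2, L=7; G->plug->H->R->E->L->H->refl->G->L'->H->R'->D->plug->F
Char 6 ('E'): step: R->3, L=7; E->plug->E->R->H->L->G->refl->H->L'->E->R'->H->plug->G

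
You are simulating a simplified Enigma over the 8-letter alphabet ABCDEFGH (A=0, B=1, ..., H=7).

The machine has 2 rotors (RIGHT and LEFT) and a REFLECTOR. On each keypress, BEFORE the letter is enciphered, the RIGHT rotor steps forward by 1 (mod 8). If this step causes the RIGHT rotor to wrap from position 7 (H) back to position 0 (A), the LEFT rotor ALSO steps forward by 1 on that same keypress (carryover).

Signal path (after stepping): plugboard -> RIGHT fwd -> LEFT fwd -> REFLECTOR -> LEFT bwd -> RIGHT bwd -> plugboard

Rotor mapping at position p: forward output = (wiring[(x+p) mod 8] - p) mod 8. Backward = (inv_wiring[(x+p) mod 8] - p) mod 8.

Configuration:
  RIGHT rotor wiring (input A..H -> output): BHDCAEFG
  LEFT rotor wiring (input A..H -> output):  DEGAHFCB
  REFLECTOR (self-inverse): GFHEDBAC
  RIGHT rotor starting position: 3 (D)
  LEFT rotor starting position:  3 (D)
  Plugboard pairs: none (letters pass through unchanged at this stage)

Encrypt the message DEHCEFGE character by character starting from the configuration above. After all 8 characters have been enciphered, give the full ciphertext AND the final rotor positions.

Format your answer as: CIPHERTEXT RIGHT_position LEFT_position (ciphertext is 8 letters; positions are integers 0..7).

Char 1 ('D'): step: R->4, L=3; D->plug->D->R->C->L->C->refl->H->L'->D->R'->F->plug->F
Char 2 ('E'): step: R->5, L=3; E->plug->E->R->C->L->C->refl->H->L'->D->R'->H->plug->H
Char 3 ('H'): step: R->6, L=3; H->plug->H->R->G->L->B->refl->F->L'->A->R'->B->plug->B
Char 4 ('C'): step: R->7, L=3; C->plug->C->R->A->L->F->refl->B->L'->G->R'->H->plug->H
Char 5 ('E'): step: R->0, L->4 (L advanced); E->plug->E->R->A->L->D->refl->E->L'->H->R'->B->plug->B
Char 6 ('F'): step: R->1, L=4; F->plug->F->R->E->L->H->refl->C->L'->G->R'->A->plug->A
Char 7 ('G'): step: R->2, L=4; G->plug->G->R->H->L->E->refl->D->L'->A->R'->B->plug->B
Char 8 ('E'): step: R->3, L=4; E->plug->E->R->D->L->F->refl->B->L'->B->R'->C->plug->C
Final: ciphertext=FHBHBABC, RIGHT=3, LEFT=4

Answer: FHBHBABC 3 4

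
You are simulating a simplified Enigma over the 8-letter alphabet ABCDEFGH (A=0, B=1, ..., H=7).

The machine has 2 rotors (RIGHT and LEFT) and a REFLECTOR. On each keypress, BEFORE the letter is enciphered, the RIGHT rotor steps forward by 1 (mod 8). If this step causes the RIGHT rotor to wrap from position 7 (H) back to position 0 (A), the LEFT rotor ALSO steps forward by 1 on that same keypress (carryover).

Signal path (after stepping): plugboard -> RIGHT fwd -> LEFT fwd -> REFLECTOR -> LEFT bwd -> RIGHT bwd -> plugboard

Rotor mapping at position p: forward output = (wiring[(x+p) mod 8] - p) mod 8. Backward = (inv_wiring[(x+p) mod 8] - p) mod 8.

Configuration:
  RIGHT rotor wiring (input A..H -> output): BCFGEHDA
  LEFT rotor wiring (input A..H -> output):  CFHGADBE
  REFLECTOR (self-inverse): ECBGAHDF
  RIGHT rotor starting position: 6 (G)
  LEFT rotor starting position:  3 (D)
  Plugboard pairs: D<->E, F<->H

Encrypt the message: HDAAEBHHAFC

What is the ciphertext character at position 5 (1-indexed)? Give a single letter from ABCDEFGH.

Char 1 ('H'): step: R->7, L=3; H->plug->F->R->F->L->H->refl->F->L'->B->R'->A->plug->A
Char 2 ('D'): step: R->0, L->4 (L advanced); D->plug->E->R->E->L->G->refl->D->L'->G->R'->D->plug->E
Char 3 ('A'): step: R->1, L=4; A->plug->A->R->B->L->H->refl->F->L'->C->R'->F->plug->H
Char 4 ('A'): step: R->2, L=4; A->plug->A->R->D->L->A->refl->E->L'->A->R'->H->plug->F
Char 5 ('E'): step: R->3, L=4; E->plug->D->R->A->L->E->refl->A->L'->D->R'->A->plug->A

A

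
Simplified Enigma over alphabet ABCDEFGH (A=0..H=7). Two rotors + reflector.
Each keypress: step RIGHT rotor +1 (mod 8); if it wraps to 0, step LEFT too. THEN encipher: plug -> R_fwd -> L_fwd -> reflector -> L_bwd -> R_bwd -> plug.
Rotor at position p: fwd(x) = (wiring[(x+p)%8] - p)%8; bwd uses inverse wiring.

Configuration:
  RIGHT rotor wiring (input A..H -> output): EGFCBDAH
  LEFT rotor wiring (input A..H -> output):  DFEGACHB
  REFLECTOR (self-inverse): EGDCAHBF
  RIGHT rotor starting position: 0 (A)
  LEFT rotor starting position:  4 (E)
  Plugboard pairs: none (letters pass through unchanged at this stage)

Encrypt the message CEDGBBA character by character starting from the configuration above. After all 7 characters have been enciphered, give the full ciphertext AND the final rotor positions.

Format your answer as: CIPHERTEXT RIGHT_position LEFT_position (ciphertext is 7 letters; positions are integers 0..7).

Char 1 ('C'): step: R->1, L=4; C->plug->C->R->B->L->G->refl->B->L'->F->R'->A->plug->A
Char 2 ('E'): step: R->2, L=4; E->plug->E->R->G->L->A->refl->E->L'->A->R'->B->plug->B
Char 3 ('D'): step: R->3, L=4; D->plug->D->R->F->L->B->refl->G->L'->B->R'->F->plug->F
Char 4 ('G'): step: R->4, L=4; G->plug->G->R->B->L->G->refl->B->L'->F->R'->A->plug->A
Char 5 ('B'): step: R->5, L=4; B->plug->B->R->D->L->F->refl->H->L'->E->R'->H->plug->H
Char 6 ('B'): step: R->6, L=4; B->plug->B->R->B->L->G->refl->B->L'->F->R'->H->plug->H
Char 7 ('A'): step: R->7, L=4; A->plug->A->R->A->L->E->refl->A->L'->G->R'->D->plug->D
Final: ciphertext=ABFAHHD, RIGHT=7, LEFT=4

Answer: ABFAHHD 7 4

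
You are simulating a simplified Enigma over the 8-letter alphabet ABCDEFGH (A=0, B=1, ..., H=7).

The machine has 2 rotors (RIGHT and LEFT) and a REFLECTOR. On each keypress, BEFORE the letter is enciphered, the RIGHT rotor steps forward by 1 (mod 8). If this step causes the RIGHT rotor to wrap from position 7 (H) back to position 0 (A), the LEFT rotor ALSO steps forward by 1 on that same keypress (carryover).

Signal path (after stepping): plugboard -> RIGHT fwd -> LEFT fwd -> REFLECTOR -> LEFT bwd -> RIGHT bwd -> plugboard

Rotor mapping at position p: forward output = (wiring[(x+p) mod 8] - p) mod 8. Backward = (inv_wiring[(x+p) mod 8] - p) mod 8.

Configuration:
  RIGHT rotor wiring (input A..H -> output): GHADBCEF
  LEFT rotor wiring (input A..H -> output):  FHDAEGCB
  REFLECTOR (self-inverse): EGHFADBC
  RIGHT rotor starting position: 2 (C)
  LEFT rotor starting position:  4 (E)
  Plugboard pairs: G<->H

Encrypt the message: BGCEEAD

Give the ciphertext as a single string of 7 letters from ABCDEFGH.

Char 1 ('B'): step: R->3, L=4; B->plug->B->R->G->L->H->refl->C->L'->B->R'->D->plug->D
Char 2 ('G'): step: R->4, L=4; G->plug->H->R->H->L->E->refl->A->L'->A->R'->C->plug->C
Char 3 ('C'): step: R->5, L=4; C->plug->C->R->A->L->A->refl->E->L'->H->R'->B->plug->B
Char 4 ('E'): step: R->6, L=4; E->plug->E->R->C->L->G->refl->B->L'->E->R'->H->plug->G
Char 5 ('E'): step: R->7, L=4; E->plug->E->R->E->L->B->refl->G->L'->C->R'->F->plug->F
Char 6 ('A'): step: R->0, L->5 (L advanced); A->plug->A->R->G->L->D->refl->F->L'->B->R'->E->plug->E
Char 7 ('D'): step: R->1, L=5; D->plug->D->R->A->L->B->refl->G->L'->F->R'->H->plug->G

Answer: DCBGFEG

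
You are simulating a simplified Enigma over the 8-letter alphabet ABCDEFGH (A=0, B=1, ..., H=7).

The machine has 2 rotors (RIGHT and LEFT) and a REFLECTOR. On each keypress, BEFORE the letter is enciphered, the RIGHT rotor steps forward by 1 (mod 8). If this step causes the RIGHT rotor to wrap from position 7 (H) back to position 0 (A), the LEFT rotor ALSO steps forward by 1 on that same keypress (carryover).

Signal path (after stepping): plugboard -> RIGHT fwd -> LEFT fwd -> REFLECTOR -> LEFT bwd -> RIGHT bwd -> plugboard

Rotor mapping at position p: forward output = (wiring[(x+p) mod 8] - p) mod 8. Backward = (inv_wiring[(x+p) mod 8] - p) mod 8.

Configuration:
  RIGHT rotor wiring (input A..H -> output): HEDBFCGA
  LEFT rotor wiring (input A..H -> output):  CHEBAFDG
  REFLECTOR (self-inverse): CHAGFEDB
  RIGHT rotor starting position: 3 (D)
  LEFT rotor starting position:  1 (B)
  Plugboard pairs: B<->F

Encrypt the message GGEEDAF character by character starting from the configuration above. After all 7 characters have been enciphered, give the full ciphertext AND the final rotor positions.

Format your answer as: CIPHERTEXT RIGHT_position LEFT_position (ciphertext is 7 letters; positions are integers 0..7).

Char 1 ('G'): step: R->4, L=1; G->plug->G->R->H->L->B->refl->H->L'->D->R'->E->plug->E
Char 2 ('G'): step: R->5, L=1; G->plug->G->R->E->L->E->refl->F->L'->G->R'->F->plug->B
Char 3 ('E'): step: R->6, L=1; E->plug->E->R->F->L->C->refl->A->L'->C->R'->B->plug->F
Char 4 ('E'): step: R->7, L=1; E->plug->E->R->C->L->A->refl->C->L'->F->R'->C->plug->C
Char 5 ('D'): step: R->0, L->2 (L advanced); D->plug->D->R->B->L->H->refl->B->L'->E->R'->B->plug->F
Char 6 ('A'): step: R->1, L=2; A->plug->A->R->D->L->D->refl->G->L'->C->R'->B->plug->F
Char 7 ('F'): step: R->2, L=2; F->plug->B->R->H->L->F->refl->E->L'->F->R'->G->plug->G
Final: ciphertext=EBFCFFG, RIGHT=2, LEFT=2

Answer: EBFCFFG 2 2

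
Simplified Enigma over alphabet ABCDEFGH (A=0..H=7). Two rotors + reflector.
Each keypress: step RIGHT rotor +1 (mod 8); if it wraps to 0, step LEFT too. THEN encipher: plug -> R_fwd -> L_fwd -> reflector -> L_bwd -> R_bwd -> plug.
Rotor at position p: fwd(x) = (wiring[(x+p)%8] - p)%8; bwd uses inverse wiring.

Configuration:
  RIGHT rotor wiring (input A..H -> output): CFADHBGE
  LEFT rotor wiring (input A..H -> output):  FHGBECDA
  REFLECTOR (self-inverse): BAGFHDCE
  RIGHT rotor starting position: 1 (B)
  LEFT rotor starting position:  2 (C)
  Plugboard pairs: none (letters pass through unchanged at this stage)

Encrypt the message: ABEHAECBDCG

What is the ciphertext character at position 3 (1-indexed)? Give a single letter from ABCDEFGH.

Char 1 ('A'): step: R->2, L=2; A->plug->A->R->G->L->D->refl->F->L'->H->R'->D->plug->D
Char 2 ('B'): step: R->3, L=2; B->plug->B->R->E->L->B->refl->A->L'->D->R'->D->plug->D
Char 3 ('E'): step: R->4, L=2; E->plug->E->R->G->L->D->refl->F->L'->H->R'->H->plug->H

H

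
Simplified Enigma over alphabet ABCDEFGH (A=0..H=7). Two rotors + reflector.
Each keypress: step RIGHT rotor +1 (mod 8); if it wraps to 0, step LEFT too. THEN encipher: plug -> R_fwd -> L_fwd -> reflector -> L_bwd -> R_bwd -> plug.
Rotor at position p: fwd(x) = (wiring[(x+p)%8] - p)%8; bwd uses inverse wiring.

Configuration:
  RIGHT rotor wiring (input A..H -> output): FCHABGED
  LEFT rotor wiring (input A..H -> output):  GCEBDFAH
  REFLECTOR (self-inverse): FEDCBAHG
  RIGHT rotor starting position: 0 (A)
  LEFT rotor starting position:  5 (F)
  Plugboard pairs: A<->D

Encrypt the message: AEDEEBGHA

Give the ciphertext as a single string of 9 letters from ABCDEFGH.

Answer: HFGBBCHEE

Derivation:
Char 1 ('A'): step: R->1, L=5; A->plug->D->R->A->L->A->refl->F->L'->E->R'->H->plug->H
Char 2 ('E'): step: R->2, L=5; E->plug->E->R->C->L->C->refl->D->L'->B->R'->F->plug->F
Char 3 ('D'): step: R->3, L=5; D->plug->A->R->F->L->H->refl->G->L'->H->R'->G->plug->G
Char 4 ('E'): step: R->4, L=5; E->plug->E->R->B->L->D->refl->C->L'->C->R'->B->plug->B
Char 5 ('E'): step: R->5, L=5; E->plug->E->R->F->L->H->refl->G->L'->H->R'->B->plug->B
Char 6 ('B'): step: R->6, L=5; B->plug->B->R->F->L->H->refl->G->L'->H->R'->C->plug->C
Char 7 ('G'): step: R->7, L=5; G->plug->G->R->H->L->G->refl->H->L'->F->R'->H->plug->H
Char 8 ('H'): step: R->0, L->6 (L advanced); H->plug->H->R->D->L->E->refl->B->L'->B->R'->E->plug->E
Char 9 ('A'): step: R->1, L=6; A->plug->D->R->A->L->C->refl->D->L'->F->R'->E->plug->E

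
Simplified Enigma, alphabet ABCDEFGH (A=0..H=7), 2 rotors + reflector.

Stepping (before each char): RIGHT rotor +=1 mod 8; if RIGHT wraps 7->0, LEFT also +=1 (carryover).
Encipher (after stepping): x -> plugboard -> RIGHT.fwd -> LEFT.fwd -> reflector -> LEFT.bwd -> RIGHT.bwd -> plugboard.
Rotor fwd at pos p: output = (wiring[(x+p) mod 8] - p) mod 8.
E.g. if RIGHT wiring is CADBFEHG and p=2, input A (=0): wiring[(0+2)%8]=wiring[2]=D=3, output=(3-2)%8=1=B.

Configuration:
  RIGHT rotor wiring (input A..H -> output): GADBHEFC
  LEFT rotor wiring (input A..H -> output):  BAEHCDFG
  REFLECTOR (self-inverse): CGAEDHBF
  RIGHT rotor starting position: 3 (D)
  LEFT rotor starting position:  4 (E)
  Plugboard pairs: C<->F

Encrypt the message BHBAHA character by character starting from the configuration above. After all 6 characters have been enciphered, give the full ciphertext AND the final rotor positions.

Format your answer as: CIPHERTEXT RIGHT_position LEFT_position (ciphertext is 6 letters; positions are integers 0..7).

Char 1 ('B'): step: R->4, L=4; B->plug->B->R->A->L->G->refl->B->L'->C->R'->E->plug->E
Char 2 ('H'): step: R->5, L=4; H->plug->H->R->C->L->B->refl->G->L'->A->R'->B->plug->B
Char 3 ('B'): step: R->6, L=4; B->plug->B->R->E->L->F->refl->H->L'->B->R'->G->plug->G
Char 4 ('A'): step: R->7, L=4; A->plug->A->R->D->L->C->refl->A->L'->G->R'->H->plug->H
Char 5 ('H'): step: R->0, L->5 (L advanced); H->plug->H->R->C->L->B->refl->G->L'->A->R'->B->plug->B
Char 6 ('A'): step: R->1, L=5; A->plug->A->R->H->L->F->refl->H->L'->F->R'->H->plug->H
Final: ciphertext=EBGHBH, RIGHT=1, LEFT=5

Answer: EBGHBH 1 5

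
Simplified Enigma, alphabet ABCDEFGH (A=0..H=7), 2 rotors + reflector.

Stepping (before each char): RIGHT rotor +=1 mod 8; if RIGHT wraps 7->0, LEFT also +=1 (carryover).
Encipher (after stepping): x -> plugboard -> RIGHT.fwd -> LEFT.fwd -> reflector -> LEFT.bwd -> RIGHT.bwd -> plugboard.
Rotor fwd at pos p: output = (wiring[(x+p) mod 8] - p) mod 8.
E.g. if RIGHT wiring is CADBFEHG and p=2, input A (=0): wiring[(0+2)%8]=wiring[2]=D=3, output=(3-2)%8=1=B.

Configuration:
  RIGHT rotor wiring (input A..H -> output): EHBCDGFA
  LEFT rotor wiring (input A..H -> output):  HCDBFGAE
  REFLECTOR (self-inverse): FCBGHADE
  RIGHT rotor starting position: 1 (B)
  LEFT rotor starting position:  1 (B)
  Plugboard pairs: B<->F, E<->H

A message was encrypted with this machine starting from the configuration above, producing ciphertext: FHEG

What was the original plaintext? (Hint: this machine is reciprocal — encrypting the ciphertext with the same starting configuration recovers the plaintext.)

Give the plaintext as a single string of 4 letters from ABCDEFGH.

Answer: CCAC

Derivation:
Char 1 ('F'): step: R->2, L=1; F->plug->B->R->A->L->B->refl->C->L'->B->R'->C->plug->C
Char 2 ('H'): step: R->3, L=1; H->plug->E->R->F->L->H->refl->E->L'->D->R'->C->plug->C
Char 3 ('E'): step: R->4, L=1; E->plug->H->R->G->L->D->refl->G->L'->H->R'->A->plug->A
Char 4 ('G'): step: R->5, L=1; G->plug->G->R->F->L->H->refl->E->L'->D->R'->C->plug->C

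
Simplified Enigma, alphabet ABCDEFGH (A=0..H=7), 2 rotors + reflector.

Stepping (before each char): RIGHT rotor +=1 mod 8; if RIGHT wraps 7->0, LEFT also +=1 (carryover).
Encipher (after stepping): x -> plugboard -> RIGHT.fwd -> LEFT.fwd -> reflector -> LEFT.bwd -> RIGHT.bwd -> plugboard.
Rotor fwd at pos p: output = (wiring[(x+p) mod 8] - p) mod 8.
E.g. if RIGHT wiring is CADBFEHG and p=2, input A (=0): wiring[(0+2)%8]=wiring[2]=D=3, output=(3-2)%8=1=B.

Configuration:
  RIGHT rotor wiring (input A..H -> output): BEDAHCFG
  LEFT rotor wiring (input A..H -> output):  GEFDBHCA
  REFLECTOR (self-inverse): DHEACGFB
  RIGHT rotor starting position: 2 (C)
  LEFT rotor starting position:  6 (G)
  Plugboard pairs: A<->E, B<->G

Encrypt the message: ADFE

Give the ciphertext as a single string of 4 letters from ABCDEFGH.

Char 1 ('A'): step: R->3, L=6; A->plug->E->R->D->L->G->refl->F->L'->F->R'->A->plug->E
Char 2 ('D'): step: R->4, L=6; D->plug->D->R->C->L->A->refl->D->L'->G->R'->B->plug->G
Char 3 ('F'): step: R->5, L=6; F->plug->F->R->G->L->D->refl->A->L'->C->R'->H->plug->H
Char 4 ('E'): step: R->6, L=6; E->plug->A->R->H->L->B->refl->H->L'->E->R'->H->plug->H

Answer: EGHH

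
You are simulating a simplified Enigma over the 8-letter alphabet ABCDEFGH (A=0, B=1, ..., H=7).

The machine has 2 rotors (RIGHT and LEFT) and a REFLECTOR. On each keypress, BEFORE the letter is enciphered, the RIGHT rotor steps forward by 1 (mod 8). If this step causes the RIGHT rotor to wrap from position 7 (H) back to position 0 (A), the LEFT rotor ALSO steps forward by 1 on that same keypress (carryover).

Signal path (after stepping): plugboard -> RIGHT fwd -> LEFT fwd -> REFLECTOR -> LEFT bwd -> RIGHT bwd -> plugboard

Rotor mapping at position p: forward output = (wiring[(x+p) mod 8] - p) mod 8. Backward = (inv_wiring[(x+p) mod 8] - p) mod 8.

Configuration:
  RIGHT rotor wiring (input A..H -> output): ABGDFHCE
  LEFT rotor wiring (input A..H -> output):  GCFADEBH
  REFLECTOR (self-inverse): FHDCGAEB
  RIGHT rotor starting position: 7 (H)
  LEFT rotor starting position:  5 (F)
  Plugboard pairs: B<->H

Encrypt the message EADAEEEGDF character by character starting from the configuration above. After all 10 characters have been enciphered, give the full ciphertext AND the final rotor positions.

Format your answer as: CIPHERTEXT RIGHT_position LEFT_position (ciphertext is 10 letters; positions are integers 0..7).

Answer: AHEFAFFAED 1 7

Derivation:
Char 1 ('E'): step: R->0, L->6 (L advanced); E->plug->E->R->F->L->C->refl->D->L'->A->R'->A->plug->A
Char 2 ('A'): step: R->1, L=6; A->plug->A->R->A->L->D->refl->C->L'->F->R'->B->plug->H
Char 3 ('D'): step: R->2, L=6; D->plug->D->R->F->L->C->refl->D->L'->A->R'->E->plug->E
Char 4 ('A'): step: R->3, L=6; A->plug->A->R->A->L->D->refl->C->L'->F->R'->F->plug->F
Char 5 ('E'): step: R->4, L=6; E->plug->E->R->E->L->H->refl->B->L'->B->R'->A->plug->A
Char 6 ('E'): step: R->5, L=6; E->plug->E->R->E->L->H->refl->B->L'->B->R'->F->plug->F
Char 7 ('E'): step: R->6, L=6; E->plug->E->R->A->L->D->refl->C->L'->F->R'->F->plug->F
Char 8 ('G'): step: R->7, L=6; G->plug->G->R->A->L->D->refl->C->L'->F->R'->A->plug->A
Char 9 ('D'): step: R->0, L->7 (L advanced); D->plug->D->R->D->L->G->refl->E->L'->F->R'->E->plug->E
Char 10 ('F'): step: R->1, L=7; F->plug->F->R->B->L->H->refl->B->L'->E->R'->D->plug->D
Final: ciphertext=AHEFAFFAED, RIGHT=1, LEFT=7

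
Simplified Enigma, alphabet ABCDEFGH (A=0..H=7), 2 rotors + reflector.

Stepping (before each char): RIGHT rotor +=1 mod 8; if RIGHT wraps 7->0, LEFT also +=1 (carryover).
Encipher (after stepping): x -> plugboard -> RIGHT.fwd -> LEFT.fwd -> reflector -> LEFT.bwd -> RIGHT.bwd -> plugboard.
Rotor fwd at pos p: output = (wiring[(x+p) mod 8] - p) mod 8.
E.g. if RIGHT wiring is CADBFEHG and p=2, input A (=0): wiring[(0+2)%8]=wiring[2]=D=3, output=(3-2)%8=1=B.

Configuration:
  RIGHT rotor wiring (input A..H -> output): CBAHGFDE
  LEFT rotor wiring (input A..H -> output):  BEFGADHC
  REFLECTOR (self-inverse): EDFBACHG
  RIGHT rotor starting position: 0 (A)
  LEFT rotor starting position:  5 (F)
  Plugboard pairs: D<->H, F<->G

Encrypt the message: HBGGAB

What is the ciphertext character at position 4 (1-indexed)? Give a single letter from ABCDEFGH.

Char 1 ('H'): step: R->1, L=5; H->plug->D->R->F->L->A->refl->E->L'->D->R'->G->plug->F
Char 2 ('B'): step: R->2, L=5; B->plug->B->R->F->L->A->refl->E->L'->D->R'->D->plug->H
Char 3 ('G'): step: R->3, L=5; G->plug->F->R->H->L->D->refl->B->L'->G->R'->G->plug->F
Char 4 ('G'): step: R->4, L=5; G->plug->F->R->F->L->A->refl->E->L'->D->R'->H->plug->D

D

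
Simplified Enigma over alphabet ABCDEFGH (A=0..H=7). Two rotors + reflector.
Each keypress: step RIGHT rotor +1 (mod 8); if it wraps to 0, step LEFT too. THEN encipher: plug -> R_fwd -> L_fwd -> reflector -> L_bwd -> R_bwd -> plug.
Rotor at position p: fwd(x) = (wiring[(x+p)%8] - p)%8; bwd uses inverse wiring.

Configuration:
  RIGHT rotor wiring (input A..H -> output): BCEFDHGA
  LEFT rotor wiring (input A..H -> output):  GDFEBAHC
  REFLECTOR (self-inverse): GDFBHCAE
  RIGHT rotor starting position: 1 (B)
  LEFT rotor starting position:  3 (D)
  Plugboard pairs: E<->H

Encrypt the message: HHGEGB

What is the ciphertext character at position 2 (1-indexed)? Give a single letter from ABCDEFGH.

Char 1 ('H'): step: R->2, L=3; H->plug->E->R->E->L->H->refl->E->L'->D->R'->B->plug->B
Char 2 ('H'): step: R->3, L=3; H->plug->E->R->F->L->D->refl->B->L'->A->R'->B->plug->B

B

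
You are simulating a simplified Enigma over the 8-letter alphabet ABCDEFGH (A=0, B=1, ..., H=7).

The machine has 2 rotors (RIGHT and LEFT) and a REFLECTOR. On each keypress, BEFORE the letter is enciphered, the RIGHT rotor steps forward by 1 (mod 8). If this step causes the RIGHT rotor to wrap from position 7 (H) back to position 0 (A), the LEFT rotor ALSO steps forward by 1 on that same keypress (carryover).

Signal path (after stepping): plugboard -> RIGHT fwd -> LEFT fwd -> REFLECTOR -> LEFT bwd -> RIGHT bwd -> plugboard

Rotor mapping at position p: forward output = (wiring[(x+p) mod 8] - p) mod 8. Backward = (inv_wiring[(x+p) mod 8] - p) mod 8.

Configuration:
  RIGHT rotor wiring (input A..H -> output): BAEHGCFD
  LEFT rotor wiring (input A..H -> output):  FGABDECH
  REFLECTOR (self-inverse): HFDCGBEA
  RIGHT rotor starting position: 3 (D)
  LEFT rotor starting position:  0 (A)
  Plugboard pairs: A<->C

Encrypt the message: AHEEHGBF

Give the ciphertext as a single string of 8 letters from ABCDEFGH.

Char 1 ('A'): step: R->4, L=0; A->plug->C->R->B->L->G->refl->E->L'->F->R'->E->plug->E
Char 2 ('H'): step: R->5, L=0; H->plug->H->R->B->L->G->refl->E->L'->F->R'->A->plug->C
Char 3 ('E'): step: R->6, L=0; E->plug->E->R->G->L->C->refl->D->L'->E->R'->H->plug->H
Char 4 ('E'): step: R->7, L=0; E->plug->E->R->A->L->F->refl->B->L'->D->R'->G->plug->G
Char 5 ('H'): step: R->0, L->1 (L advanced); H->plug->H->R->D->L->C->refl->D->L'->E->R'->C->plug->A
Char 6 ('G'): step: R->1, L=1; G->plug->G->R->C->L->A->refl->H->L'->B->R'->E->plug->E
Char 7 ('B'): step: R->2, L=1; B->plug->B->R->F->L->B->refl->F->L'->A->R'->D->plug->D
Char 8 ('F'): step: R->3, L=1; F->plug->F->R->G->L->G->refl->E->L'->H->R'->C->plug->A

Answer: ECHGAEDA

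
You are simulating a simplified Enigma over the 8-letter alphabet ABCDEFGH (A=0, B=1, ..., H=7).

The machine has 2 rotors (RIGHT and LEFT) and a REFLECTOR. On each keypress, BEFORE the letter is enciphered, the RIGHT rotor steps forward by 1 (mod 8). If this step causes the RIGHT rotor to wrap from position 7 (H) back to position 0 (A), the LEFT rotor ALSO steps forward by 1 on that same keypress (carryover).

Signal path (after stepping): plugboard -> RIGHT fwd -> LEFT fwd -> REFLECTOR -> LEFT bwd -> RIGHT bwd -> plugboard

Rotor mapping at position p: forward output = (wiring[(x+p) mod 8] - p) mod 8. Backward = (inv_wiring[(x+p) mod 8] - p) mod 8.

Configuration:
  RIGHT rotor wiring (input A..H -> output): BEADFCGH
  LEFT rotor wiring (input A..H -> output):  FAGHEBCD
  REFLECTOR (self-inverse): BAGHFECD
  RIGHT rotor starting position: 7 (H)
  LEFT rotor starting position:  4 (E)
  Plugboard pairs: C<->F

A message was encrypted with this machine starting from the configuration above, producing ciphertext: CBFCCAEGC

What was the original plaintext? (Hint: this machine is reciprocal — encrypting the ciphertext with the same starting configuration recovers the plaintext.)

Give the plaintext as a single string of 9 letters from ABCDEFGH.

Char 1 ('C'): step: R->0, L->5 (L advanced); C->plug->F->R->C->L->G->refl->C->L'->G->R'->G->plug->G
Char 2 ('B'): step: R->1, L=5; B->plug->B->R->H->L->H->refl->D->L'->E->R'->D->plug->D
Char 3 ('F'): step: R->2, L=5; F->plug->C->R->D->L->A->refl->B->L'->F->R'->F->plug->C
Char 4 ('C'): step: R->3, L=5; C->plug->F->R->G->L->C->refl->G->L'->C->R'->B->plug->B
Char 5 ('C'): step: R->4, L=5; C->plug->F->R->A->L->E->refl->F->L'->B->R'->A->plug->A
Char 6 ('A'): step: R->5, L=5; A->plug->A->R->F->L->B->refl->A->L'->D->R'->F->plug->C
Char 7 ('E'): step: R->6, L=5; E->plug->E->R->C->L->G->refl->C->L'->G->R'->D->plug->D
Char 8 ('G'): step: R->7, L=5; G->plug->G->R->D->L->A->refl->B->L'->F->R'->C->plug->F
Char 9 ('C'): step: R->0, L->6 (L advanced); C->plug->F->R->C->L->H->refl->D->L'->H->R'->H->plug->H

Answer: GDCBACDFH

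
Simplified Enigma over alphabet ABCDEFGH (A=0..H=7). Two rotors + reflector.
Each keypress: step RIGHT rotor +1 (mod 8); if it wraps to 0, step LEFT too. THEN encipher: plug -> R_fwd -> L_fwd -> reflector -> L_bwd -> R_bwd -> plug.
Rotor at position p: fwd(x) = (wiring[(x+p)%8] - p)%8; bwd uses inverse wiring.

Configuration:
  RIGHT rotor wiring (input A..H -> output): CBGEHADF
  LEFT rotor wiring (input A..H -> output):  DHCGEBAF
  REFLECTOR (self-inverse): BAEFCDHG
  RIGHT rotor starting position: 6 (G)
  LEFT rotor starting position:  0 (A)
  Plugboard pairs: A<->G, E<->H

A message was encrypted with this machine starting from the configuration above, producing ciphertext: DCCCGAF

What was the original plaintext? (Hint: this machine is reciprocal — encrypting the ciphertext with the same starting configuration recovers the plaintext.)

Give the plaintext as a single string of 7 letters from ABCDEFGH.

Char 1 ('D'): step: R->7, L=0; D->plug->D->R->H->L->F->refl->D->L'->A->R'->F->plug->F
Char 2 ('C'): step: R->0, L->1 (L advanced); C->plug->C->R->G->L->E->refl->C->L'->H->R'->E->plug->H
Char 3 ('C'): step: R->1, L=1; C->plug->C->R->D->L->D->refl->F->L'->C->R'->F->plug->F
Char 4 ('C'): step: R->2, L=1; C->plug->C->R->F->L->H->refl->G->L'->A->R'->G->plug->A
Char 5 ('G'): step: R->3, L=1; G->plug->A->R->B->L->B->refl->A->L'->E->R'->B->plug->B
Char 6 ('A'): step: R->4, L=1; A->plug->G->R->C->L->F->refl->D->L'->D->R'->A->plug->G
Char 7 ('F'): step: R->5, L=1; F->plug->F->R->B->L->B->refl->A->L'->E->R'->E->plug->H

Answer: FHFABGH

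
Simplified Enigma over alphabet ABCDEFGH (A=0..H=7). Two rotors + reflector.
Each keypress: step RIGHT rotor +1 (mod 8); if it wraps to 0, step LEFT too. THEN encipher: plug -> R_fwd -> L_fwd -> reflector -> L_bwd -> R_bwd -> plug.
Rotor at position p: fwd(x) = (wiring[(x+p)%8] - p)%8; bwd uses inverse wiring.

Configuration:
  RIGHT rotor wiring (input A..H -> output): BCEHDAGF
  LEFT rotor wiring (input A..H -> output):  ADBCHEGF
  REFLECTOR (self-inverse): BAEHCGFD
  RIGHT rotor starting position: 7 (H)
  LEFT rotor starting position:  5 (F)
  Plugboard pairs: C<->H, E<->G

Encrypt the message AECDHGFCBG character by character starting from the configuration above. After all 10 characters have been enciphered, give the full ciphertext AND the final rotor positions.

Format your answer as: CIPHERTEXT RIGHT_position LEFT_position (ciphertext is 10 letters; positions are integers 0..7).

Answer: HADEGEDHGE 1 7

Derivation:
Char 1 ('A'): step: R->0, L->6 (L advanced); A->plug->A->R->B->L->H->refl->D->L'->E->R'->C->plug->H
Char 2 ('E'): step: R->1, L=6; E->plug->G->R->E->L->D->refl->H->L'->B->R'->A->plug->A
Char 3 ('C'): step: R->2, L=6; C->plug->H->R->A->L->A->refl->B->L'->G->R'->D->plug->D
Char 4 ('D'): step: R->3, L=6; D->plug->D->R->D->L->F->refl->G->L'->H->R'->G->plug->E
Char 5 ('H'): step: R->4, L=6; H->plug->C->R->C->L->C->refl->E->L'->F->R'->E->plug->G
Char 6 ('G'): step: R->5, L=6; G->plug->E->R->F->L->E->refl->C->L'->C->R'->G->plug->E
Char 7 ('F'): step: R->6, L=6; F->plug->F->R->B->L->H->refl->D->L'->E->R'->D->plug->D
Char 8 ('C'): step: R->7, L=6; C->plug->H->R->H->L->G->refl->F->L'->D->R'->C->plug->H
Char 9 ('B'): step: R->0, L->7 (L advanced); B->plug->B->R->C->L->E->refl->C->L'->D->R'->E->plug->G
Char 10 ('G'): step: R->1, L=7; G->plug->E->R->H->L->H->refl->D->L'->E->R'->G->plug->E
Final: ciphertext=HADEGEDHGE, RIGHT=1, LEFT=7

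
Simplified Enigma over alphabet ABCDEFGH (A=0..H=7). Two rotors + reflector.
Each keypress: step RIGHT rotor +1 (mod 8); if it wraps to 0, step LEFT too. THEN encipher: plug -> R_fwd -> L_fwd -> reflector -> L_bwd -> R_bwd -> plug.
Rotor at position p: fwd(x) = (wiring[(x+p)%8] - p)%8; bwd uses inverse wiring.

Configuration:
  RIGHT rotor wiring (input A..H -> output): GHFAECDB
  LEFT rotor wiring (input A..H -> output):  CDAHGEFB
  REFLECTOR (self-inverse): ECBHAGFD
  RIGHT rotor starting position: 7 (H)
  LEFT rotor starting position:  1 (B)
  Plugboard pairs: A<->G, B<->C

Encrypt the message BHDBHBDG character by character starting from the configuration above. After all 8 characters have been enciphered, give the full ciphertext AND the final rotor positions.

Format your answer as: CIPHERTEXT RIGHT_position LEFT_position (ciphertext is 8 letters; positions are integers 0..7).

Char 1 ('B'): step: R->0, L->2 (L advanced); B->plug->C->R->F->L->H->refl->D->L'->E->R'->E->plug->E
Char 2 ('H'): step: R->1, L=2; H->plug->H->R->F->L->H->refl->D->L'->E->R'->B->plug->C
Char 3 ('D'): step: R->2, L=2; D->plug->D->R->A->L->G->refl->F->L'->B->R'->E->plug->E
Char 4 ('B'): step: R->3, L=2; B->plug->C->R->H->L->B->refl->C->L'->D->R'->F->plug->F
Char 5 ('H'): step: R->4, L=2; H->plug->H->R->E->L->D->refl->H->L'->F->R'->D->plug->D
Char 6 ('B'): step: R->5, L=2; B->plug->C->R->E->L->D->refl->H->L'->F->R'->A->plug->G
Char 7 ('D'): step: R->6, L=2; D->plug->D->R->B->L->F->refl->G->L'->A->R'->C->plug->B
Char 8 ('G'): step: R->7, L=2; G->plug->A->R->C->L->E->refl->A->L'->G->R'->D->plug->D
Final: ciphertext=ECEFDGBD, RIGHT=7, LEFT=2

Answer: ECEFDGBD 7 2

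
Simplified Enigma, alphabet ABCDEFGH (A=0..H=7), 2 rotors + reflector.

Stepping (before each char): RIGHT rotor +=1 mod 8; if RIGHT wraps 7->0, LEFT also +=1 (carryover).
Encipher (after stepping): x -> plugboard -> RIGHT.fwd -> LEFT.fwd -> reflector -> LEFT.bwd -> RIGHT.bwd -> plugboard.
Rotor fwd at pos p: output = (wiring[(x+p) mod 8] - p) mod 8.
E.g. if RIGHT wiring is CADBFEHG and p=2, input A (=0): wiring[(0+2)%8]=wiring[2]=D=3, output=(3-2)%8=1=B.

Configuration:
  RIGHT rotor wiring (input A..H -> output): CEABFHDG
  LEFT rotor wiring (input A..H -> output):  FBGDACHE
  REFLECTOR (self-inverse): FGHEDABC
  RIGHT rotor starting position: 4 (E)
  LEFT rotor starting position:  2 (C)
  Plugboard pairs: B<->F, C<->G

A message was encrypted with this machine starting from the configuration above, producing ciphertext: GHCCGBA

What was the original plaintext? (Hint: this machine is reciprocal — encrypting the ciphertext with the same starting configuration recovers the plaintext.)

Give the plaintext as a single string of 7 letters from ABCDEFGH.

Answer: AEBBHAG

Derivation:
Char 1 ('G'): step: R->5, L=2; G->plug->C->R->B->L->B->refl->G->L'->C->R'->A->plug->A
Char 2 ('H'): step: R->6, L=2; H->plug->H->R->B->L->B->refl->G->L'->C->R'->E->plug->E
Char 3 ('C'): step: R->7, L=2; C->plug->G->R->A->L->E->refl->D->L'->G->R'->F->plug->B
Char 4 ('C'): step: R->0, L->3 (L advanced); C->plug->G->R->D->L->E->refl->D->L'->H->R'->F->plug->B
Char 5 ('G'): step: R->1, L=3; G->plug->C->R->A->L->A->refl->F->L'->B->R'->H->plug->H
Char 6 ('B'): step: R->2, L=3; B->plug->F->R->E->L->B->refl->G->L'->G->R'->A->plug->A
Char 7 ('A'): step: R->3, L=3; A->plug->A->R->G->L->G->refl->B->L'->E->R'->C->plug->G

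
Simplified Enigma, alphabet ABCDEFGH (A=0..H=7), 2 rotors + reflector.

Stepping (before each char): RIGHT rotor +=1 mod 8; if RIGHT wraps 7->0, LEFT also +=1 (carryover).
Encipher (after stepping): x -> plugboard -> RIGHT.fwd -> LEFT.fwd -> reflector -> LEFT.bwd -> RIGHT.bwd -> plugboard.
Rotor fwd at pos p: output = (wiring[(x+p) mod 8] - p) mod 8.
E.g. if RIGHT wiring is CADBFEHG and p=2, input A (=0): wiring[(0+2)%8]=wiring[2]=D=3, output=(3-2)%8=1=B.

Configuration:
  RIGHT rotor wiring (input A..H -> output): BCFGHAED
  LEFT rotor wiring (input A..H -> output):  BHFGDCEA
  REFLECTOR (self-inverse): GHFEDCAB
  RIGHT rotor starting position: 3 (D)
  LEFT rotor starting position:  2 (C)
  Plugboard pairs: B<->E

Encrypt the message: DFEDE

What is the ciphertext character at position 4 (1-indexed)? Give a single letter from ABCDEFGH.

Char 1 ('D'): step: R->4, L=2; D->plug->D->R->H->L->F->refl->C->L'->E->R'->B->plug->E
Char 2 ('F'): step: R->5, L=2; F->plug->F->R->A->L->D->refl->E->L'->B->R'->G->plug->G
Char 3 ('E'): step: R->6, L=2; E->plug->B->R->F->L->G->refl->A->L'->D->R'->C->plug->C
Char 4 ('D'): step: R->7, L=2; D->plug->D->R->G->L->H->refl->B->L'->C->R'->B->plug->E

E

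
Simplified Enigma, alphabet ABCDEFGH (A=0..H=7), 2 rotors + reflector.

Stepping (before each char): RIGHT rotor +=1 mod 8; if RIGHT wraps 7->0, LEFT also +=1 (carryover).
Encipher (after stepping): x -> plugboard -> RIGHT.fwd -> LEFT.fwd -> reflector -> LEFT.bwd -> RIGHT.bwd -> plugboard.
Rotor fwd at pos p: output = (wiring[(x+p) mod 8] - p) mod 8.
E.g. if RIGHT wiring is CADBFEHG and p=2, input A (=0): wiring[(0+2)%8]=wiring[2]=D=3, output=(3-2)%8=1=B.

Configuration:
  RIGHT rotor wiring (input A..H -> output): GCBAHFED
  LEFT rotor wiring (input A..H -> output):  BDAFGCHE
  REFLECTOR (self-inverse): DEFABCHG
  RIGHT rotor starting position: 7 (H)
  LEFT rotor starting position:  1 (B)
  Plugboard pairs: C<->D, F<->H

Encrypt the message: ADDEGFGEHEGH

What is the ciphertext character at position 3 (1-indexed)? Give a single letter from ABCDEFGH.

Char 1 ('A'): step: R->0, L->2 (L advanced); A->plug->A->R->G->L->H->refl->G->L'->A->R'->D->plug->C
Char 2 ('D'): step: R->1, L=2; D->plug->C->R->H->L->B->refl->E->L'->C->R'->G->plug->G
Char 3 ('D'): step: R->2, L=2; D->plug->C->R->F->L->C->refl->F->L'->E->R'->G->plug->G

G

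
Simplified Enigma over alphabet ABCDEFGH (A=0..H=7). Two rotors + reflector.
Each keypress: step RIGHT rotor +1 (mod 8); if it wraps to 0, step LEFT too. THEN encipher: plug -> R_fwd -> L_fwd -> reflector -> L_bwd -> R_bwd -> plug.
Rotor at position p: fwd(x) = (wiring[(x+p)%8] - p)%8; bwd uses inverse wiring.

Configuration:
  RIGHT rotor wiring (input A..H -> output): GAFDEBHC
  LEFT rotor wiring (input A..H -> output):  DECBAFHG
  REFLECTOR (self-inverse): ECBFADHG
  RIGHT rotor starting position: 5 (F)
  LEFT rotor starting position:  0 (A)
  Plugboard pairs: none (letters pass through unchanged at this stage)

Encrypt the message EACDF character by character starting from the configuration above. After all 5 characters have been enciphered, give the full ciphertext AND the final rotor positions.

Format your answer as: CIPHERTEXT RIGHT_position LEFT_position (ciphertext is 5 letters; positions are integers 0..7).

Char 1 ('E'): step: R->6, L=0; E->plug->E->R->H->L->G->refl->H->L'->G->R'->G->plug->G
Char 2 ('A'): step: R->7, L=0; A->plug->A->R->D->L->B->refl->C->L'->C->R'->G->plug->G
Char 3 ('C'): step: R->0, L->1 (L advanced); C->plug->C->R->F->L->G->refl->H->L'->D->R'->D->plug->D
Char 4 ('D'): step: R->1, L=1; D->plug->D->R->D->L->H->refl->G->L'->F->R'->H->plug->H
Char 5 ('F'): step: R->2, L=1; F->plug->F->R->A->L->D->refl->F->L'->G->R'->H->plug->H
Final: ciphertext=GGDHH, RIGHT=2, LEFT=1

Answer: GGDHH 2 1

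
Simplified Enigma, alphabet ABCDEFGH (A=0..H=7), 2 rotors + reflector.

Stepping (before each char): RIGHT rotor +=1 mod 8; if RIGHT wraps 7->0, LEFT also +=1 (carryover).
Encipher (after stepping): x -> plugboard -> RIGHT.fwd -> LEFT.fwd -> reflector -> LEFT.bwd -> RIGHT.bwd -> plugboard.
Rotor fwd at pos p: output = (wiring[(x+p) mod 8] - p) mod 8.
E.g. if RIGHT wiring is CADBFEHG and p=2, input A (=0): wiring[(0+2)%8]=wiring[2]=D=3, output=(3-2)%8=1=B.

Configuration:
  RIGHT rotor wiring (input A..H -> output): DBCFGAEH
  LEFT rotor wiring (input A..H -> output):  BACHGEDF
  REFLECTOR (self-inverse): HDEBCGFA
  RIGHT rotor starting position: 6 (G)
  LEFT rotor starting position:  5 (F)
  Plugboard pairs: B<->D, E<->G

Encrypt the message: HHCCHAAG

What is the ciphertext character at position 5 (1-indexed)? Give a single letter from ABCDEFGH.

Char 1 ('H'): step: R->7, L=5; H->plug->H->R->F->L->F->refl->G->L'->B->R'->G->plug->E
Char 2 ('H'): step: R->0, L->6 (L advanced); H->plug->H->R->H->L->G->refl->F->L'->A->R'->F->plug->F
Char 3 ('C'): step: R->1, L=6; C->plug->C->R->E->L->E->refl->C->L'->D->R'->F->plug->F
Char 4 ('C'): step: R->2, L=6; C->plug->C->R->E->L->E->refl->C->L'->D->R'->B->plug->D
Char 5 ('H'): step: R->3, L=6; H->plug->H->R->H->L->G->refl->F->L'->A->R'->F->plug->F

F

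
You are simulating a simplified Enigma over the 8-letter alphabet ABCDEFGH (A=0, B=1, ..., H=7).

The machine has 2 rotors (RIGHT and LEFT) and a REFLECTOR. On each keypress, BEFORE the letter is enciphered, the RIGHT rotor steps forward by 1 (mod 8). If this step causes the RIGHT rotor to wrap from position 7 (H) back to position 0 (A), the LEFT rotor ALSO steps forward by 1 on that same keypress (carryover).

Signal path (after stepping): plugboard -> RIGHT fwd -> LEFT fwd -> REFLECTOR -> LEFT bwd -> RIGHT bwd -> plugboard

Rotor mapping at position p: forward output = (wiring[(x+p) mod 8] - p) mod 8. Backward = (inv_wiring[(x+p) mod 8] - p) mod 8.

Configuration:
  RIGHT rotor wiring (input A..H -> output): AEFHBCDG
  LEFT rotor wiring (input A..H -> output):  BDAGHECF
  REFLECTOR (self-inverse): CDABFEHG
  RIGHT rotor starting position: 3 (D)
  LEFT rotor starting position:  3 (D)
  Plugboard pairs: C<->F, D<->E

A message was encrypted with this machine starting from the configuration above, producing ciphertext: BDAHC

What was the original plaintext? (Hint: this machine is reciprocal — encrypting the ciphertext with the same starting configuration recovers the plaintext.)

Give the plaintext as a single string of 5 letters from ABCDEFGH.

Char 1 ('B'): step: R->4, L=3; B->plug->B->R->G->L->A->refl->C->L'->E->R'->E->plug->D
Char 2 ('D'): step: R->5, L=3; D->plug->E->R->H->L->F->refl->E->L'->B->R'->C->plug->F
Char 3 ('A'): step: R->6, L=3; A->plug->A->R->F->L->G->refl->H->L'->D->R'->G->plug->G
Char 4 ('H'): step: R->7, L=3; H->plug->H->R->E->L->C->refl->A->L'->G->R'->D->plug->E
Char 5 ('C'): step: R->0, L->4 (L advanced); C->plug->F->R->C->L->G->refl->H->L'->F->R'->C->plug->F

Answer: DFGEF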